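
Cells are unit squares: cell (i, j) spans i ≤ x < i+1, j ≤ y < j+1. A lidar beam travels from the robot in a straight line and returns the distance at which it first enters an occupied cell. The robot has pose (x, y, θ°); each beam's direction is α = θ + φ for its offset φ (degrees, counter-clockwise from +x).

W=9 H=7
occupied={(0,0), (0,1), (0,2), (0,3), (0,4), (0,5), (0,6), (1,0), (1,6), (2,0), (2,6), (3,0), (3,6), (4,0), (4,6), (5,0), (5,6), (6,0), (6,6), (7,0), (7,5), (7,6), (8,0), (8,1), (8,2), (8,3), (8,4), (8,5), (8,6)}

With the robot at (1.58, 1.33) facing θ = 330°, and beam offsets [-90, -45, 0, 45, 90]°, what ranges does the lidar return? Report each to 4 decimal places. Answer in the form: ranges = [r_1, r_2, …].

beam 1: φ=-90°, α=240°
  direction (-0.5000, -0.8660); cell (1,1); t to first gridline: x 1.1600, y 0.3811 (then +2.0000 / +1.1547)
    (1,0) via y @ 0.3811  # hit
  → r_1 = 0.3811
beam 2: φ=-45°, α=285°
  direction (0.2588, -0.9659); cell (1,1); t to first gridline: x 1.6228, y 0.3416 (then +3.8637 / +1.0353)
    (1,0) via y @ 0.3416  # hit
  → r_2 = 0.3416
beam 3: φ=0°, α=330°
  direction (0.8660, -0.5000); cell (1,1); t to first gridline: x 0.4850, y 0.6600 (then +1.1547 / +2.0000)
    (2,1) via x @ 0.4850
    (2,0) via y @ 0.6600  # hit
  → r_3 = 0.6600
beam 4: φ=45°, α=15°
  direction (0.9659, 0.2588); cell (1,1); t to first gridline: x 0.4348, y 2.5887 (then +1.0353 / +3.8637)
    (2,1) via x @ 0.4348
    (3,1) via x @ 1.4701
    (4,1) via x @ 2.5054
    (4,2) via y @ 2.5887
    (5,2) via x @ 3.5406
    (6,2) via x @ 4.5759
    (7,2) via x @ 5.6112
    (7,3) via y @ 6.4524
    (8,3) via x @ 6.6465  # hit
  → r_4 = 6.6465
beam 5: φ=90°, α=60°
  direction (0.5000, 0.8660); cell (1,1); t to first gridline: x 0.8400, y 0.7736 (then +2.0000 / +1.1547)
    (1,2) via y @ 0.7736
    (2,2) via x @ 0.8400
    (2,3) via y @ 1.9283
    (3,3) via x @ 2.8400
    (3,4) via y @ 3.0831
    (3,5) via y @ 4.2378
    (4,5) via x @ 4.8400
    (4,6) via y @ 5.3925  # hit
  → r_5 = 5.3925

ranges = [0.3811, 0.3416, 0.6600, 6.6465, 5.3925]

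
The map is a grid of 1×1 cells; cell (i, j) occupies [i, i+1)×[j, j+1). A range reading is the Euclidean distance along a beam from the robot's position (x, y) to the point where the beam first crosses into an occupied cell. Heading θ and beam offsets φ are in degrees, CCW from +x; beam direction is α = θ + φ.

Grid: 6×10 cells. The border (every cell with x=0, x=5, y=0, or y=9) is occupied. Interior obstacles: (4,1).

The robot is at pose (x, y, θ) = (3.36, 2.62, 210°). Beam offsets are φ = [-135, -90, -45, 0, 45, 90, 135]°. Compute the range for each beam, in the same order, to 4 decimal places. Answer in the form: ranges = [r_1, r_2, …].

beam 1: φ=-135°, α=75°
  d=(0.2588,0.9659)  start (3,2)  tX=2.4728 tY=0.3934  stride 1/|dx|=3.8637 1/|dy|=1.0353
    cross y-line → (3,3), t=0.3934
    cross y-line → (3,4), t=1.4287
    cross y-line → (3,5), t=2.4640
    cross x-line → (4,5), t=2.4728
    cross y-line → (4,6), t=3.4992
    cross y-line → (4,7), t=4.5345
    cross y-line → (4,8), t=5.5698
    cross x-line → (5,8), t=6.3365 (wall)
  → r_1 = 6.3365
beam 2: φ=-90°, α=120°
  d=(-0.5000,0.8660)  start (3,2)  tX=0.7200 tY=0.4388  stride 1/|dx|=2.0000 1/|dy|=1.1547
    cross y-line → (3,3), t=0.4388
    cross x-line → (2,3), t=0.7200
    cross y-line → (2,4), t=1.5935
    cross x-line → (1,4), t=2.7200
    cross y-line → (1,5), t=2.7482
    cross y-line → (1,6), t=3.9029
    cross x-line → (0,6), t=4.7200 (wall)
  → r_2 = 4.7200
beam 3: φ=-45°, α=165°
  d=(-0.9659,0.2588)  start (3,2)  tX=0.3727 tY=1.4682  stride 1/|dx|=1.0353 1/|dy|=3.8637
    cross x-line → (2,2), t=0.3727
    cross x-line → (1,2), t=1.4080
    cross y-line → (1,3), t=1.4682
    cross x-line → (0,3), t=2.4433 (wall)
  → r_3 = 2.4433
beam 4: φ=0°, α=210°
  d=(-0.8660,-0.5000)  start (3,2)  tX=0.4157 tY=1.2400  stride 1/|dx|=1.1547 1/|dy|=2.0000
    cross x-line → (2,2), t=0.4157
    cross y-line → (2,1), t=1.2400
    cross x-line → (1,1), t=1.5704
    cross x-line → (0,1), t=2.7251 (wall)
  → r_4 = 2.7251
beam 5: φ=45°, α=255°
  d=(-0.2588,-0.9659)  start (3,2)  tX=1.3909 tY=0.6419  stride 1/|dx|=3.8637 1/|dy|=1.0353
    cross y-line → (3,1), t=0.6419
    cross x-line → (2,1), t=1.3909
    cross y-line → (2,0), t=1.6771 (wall)
  → r_5 = 1.6771
beam 6: φ=90°, α=300°
  d=(0.5000,-0.8660)  start (3,2)  tX=1.2800 tY=0.7159  stride 1/|dx|=2.0000 1/|dy|=1.1547
    cross y-line → (3,1), t=0.7159
    cross x-line → (4,1), t=1.2800 (wall)
  → r_6 = 1.2800
beam 7: φ=135°, α=345°
  d=(0.9659,-0.2588)  start (3,2)  tX=0.6626 tY=2.3955  stride 1/|dx|=1.0353 1/|dy|=3.8637
    cross x-line → (4,2), t=0.6626
    cross x-line → (5,2), t=1.6979 (wall)
  → r_7 = 1.6979

ranges = [6.3365, 4.7200, 2.4433, 2.7251, 1.6771, 1.2800, 1.6979]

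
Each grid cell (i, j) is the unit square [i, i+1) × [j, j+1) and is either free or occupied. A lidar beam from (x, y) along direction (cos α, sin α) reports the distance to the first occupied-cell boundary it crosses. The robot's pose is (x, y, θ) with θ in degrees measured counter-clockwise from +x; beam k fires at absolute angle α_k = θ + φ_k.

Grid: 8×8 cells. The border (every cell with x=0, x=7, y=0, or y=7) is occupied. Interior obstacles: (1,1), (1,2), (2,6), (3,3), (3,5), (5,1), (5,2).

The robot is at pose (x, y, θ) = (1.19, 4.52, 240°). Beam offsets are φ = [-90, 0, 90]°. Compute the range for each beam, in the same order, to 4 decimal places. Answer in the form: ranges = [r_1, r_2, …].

ranges = [0.2194, 0.3800, 2.0900]

beam 1: φ=-90°, α=150°
  d=(-0.8660,0.5000)  start (1,4)  tX=0.2194 tY=0.9600  stride 1/|dx|=1.1547 1/|dy|=2.0000
    cross x-line → (0,4), t=0.2194 (wall)
  → r_1 = 0.2194
beam 2: φ=0°, α=240°
  d=(-0.5000,-0.8660)  start (1,4)  tX=0.3800 tY=0.6004  stride 1/|dx|=2.0000 1/|dy|=1.1547
    cross x-line → (0,4), t=0.3800 (wall)
  → r_2 = 0.3800
beam 3: φ=90°, α=330°
  d=(0.8660,-0.5000)  start (1,4)  tX=0.9353 tY=1.0400  stride 1/|dx|=1.1547 1/|dy|=2.0000
    cross x-line → (2,4), t=0.9353
    cross y-line → (2,3), t=1.0400
    cross x-line → (3,3), t=2.0900 (wall)
  → r_3 = 2.0900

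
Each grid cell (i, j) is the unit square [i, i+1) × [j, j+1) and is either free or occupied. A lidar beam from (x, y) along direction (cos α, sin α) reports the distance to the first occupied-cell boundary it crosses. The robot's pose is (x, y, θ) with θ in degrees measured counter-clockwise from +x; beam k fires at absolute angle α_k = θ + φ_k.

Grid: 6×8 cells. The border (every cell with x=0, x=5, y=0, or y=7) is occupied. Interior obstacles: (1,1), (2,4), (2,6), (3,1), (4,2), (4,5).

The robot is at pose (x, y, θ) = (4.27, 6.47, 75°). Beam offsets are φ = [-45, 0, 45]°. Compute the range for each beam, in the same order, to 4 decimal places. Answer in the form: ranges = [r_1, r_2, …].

beam 1: φ=-45°, α=30°
  direction (0.8660, 0.5000); cell (4,6); t to first gridline: x 0.8429, y 1.0600 (then +1.1547 / +2.0000)
    (5,6) via x @ 0.8429  # hit
  → r_1 = 0.8429
beam 2: φ=0°, α=75°
  direction (0.2588, 0.9659); cell (4,6); t to first gridline: x 2.8205, y 0.5487 (then +3.8637 / +1.0353)
    (4,7) via y @ 0.5487  # hit
  → r_2 = 0.5487
beam 3: φ=45°, α=120°
  direction (-0.5000, 0.8660); cell (4,6); t to first gridline: x 0.5400, y 0.6120 (then +2.0000 / +1.1547)
    (3,6) via x @ 0.5400
    (3,7) via y @ 0.6120  # hit
  → r_3 = 0.6120

ranges = [0.8429, 0.5487, 0.6120]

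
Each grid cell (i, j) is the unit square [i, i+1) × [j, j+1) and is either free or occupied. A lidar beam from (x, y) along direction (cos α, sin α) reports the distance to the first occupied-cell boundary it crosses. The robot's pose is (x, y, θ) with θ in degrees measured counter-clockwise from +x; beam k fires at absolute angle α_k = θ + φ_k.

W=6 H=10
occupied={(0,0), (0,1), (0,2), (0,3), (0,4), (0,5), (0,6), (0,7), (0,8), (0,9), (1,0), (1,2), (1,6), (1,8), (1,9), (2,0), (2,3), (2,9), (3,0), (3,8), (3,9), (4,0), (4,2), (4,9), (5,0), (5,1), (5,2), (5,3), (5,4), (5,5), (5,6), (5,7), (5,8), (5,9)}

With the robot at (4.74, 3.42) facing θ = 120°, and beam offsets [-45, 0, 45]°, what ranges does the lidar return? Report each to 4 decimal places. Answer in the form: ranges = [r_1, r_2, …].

beam 1: φ=-45°, α=75°
  cosα=0.2588 sinα=0.9659 | (4,3) | tMaxX 1.0046 tMaxY 0.6005 | tΔX 3.8637 tΔY 1.0353
    t=0.6005 [y] (4,4)
    t=1.0046 [x] (5,4) — stop
  → r_1 = 1.0046
beam 2: φ=0°, α=120°
  cosα=-0.5000 sinα=0.8660 | (4,3) | tMaxX 1.4800 tMaxY 0.6697 | tΔX 2.0000 tΔY 1.1547
    t=0.6697 [y] (4,4)
    t=1.4800 [x] (3,4)
    t=1.8244 [y] (3,5)
    t=2.9791 [y] (3,6)
    t=3.4800 [x] (2,6)
    t=4.1338 [y] (2,7)
    t=5.2885 [y] (2,8)
    t=5.4800 [x] (1,8) — stop
  → r_2 = 5.4800
beam 3: φ=45°, α=165°
  cosα=-0.9659 sinα=0.2588 | (4,3) | tMaxX 0.7661 tMaxY 2.2409 | tΔX 1.0353 tΔY 3.8637
    t=0.7661 [x] (3,3)
    t=1.8014 [x] (2,3) — stop
  → r_3 = 1.8014

ranges = [1.0046, 5.4800, 1.8014]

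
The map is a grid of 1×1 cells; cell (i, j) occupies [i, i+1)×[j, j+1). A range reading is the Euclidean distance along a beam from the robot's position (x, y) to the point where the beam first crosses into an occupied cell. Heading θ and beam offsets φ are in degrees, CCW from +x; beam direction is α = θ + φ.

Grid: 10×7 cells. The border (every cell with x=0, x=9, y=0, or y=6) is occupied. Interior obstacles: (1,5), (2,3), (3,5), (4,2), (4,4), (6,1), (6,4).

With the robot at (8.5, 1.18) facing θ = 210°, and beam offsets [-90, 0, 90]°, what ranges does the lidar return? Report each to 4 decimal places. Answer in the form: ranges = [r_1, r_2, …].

ranges = [3.2563, 0.3600, 0.2078]

beam 1: φ=-90°, α=120°
  direction (-0.5000, 0.8660); cell (8,1); t to first gridline: x 1.0000, y 0.9469 (then +2.0000 / +1.1547)
    (8,2) via y @ 0.9469
    (7,2) via x @ 1.0000
    (7,3) via y @ 2.1016
    (6,3) via x @ 3.0000
    (6,4) via y @ 3.2563  # hit
  → r_1 = 3.2563
beam 2: φ=0°, α=210°
  direction (-0.8660, -0.5000); cell (8,1); t to first gridline: x 0.5774, y 0.3600 (then +1.1547 / +2.0000)
    (8,0) via y @ 0.3600  # hit
  → r_2 = 0.3600
beam 3: φ=90°, α=300°
  direction (0.5000, -0.8660); cell (8,1); t to first gridline: x 1.0000, y 0.2078 (then +2.0000 / +1.1547)
    (8,0) via y @ 0.2078  # hit
  → r_3 = 0.2078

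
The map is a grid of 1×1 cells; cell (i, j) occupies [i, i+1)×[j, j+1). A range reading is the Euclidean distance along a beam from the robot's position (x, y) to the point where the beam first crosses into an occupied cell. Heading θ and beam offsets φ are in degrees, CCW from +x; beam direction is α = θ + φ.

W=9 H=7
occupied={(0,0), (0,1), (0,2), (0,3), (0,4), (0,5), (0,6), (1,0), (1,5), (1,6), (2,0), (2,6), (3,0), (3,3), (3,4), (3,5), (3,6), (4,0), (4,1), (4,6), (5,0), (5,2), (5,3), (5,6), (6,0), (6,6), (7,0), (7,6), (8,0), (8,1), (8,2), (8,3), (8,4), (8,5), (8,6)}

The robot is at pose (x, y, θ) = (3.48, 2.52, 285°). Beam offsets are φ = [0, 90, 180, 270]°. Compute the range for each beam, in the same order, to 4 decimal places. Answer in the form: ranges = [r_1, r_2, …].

ranges = [1.5736, 1.5736, 0.4969, 2.5675]

beam 1: φ=0°, α=285°
  dir = (cos 285°, sin 285°) = (0.2588, -0.9659); from cell (3,2)
  next x-line at t=2.0091, next y-line at t=0.5383; Δt_x=3.8637, Δt_y=1.0353
    y: enter (3,1) at t=0.5383
    y: enter (3,0) at t=1.5736 ← occupied
  → r_1 = 1.5736
beam 2: φ=90°, α=15°
  dir = (cos 15°, sin 15°) = (0.9659, 0.2588); from cell (3,2)
  next x-line at t=0.5383, next y-line at t=1.8546; Δt_x=1.0353, Δt_y=3.8637
    x: enter (4,2) at t=0.5383
    x: enter (5,2) at t=1.5736 ← occupied
  → r_2 = 1.5736
beam 3: φ=180°, α=105°
  dir = (cos 105°, sin 105°) = (-0.2588, 0.9659); from cell (3,2)
  next x-line at t=1.8546, next y-line at t=0.4969; Δt_x=3.8637, Δt_y=1.0353
    y: enter (3,3) at t=0.4969 ← occupied
  → r_3 = 0.4969
beam 4: φ=270°, α=195°
  dir = (cos 195°, sin 195°) = (-0.9659, -0.2588); from cell (3,2)
  next x-line at t=0.4969, next y-line at t=2.0091; Δt_x=1.0353, Δt_y=3.8637
    x: enter (2,2) at t=0.4969
    x: enter (1,2) at t=1.5322
    y: enter (1,1) at t=2.0091
    x: enter (0,1) at t=2.5675 ← occupied
  → r_4 = 2.5675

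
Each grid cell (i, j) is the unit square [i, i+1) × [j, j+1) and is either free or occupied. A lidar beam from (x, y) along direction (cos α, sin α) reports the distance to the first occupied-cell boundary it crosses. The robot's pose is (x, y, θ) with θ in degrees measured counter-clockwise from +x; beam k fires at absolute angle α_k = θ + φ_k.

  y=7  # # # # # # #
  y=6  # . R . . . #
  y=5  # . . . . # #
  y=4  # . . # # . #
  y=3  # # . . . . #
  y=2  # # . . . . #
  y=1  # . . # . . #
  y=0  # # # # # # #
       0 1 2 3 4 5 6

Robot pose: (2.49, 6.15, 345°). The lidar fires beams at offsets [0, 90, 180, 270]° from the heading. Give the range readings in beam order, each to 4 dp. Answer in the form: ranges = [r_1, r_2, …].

beam 1: φ=0°, α=345°
  dir = (cos 345°, sin 345°) = (0.9659, -0.2588); from cell (2,6)
  next x-line at t=0.5280, next y-line at t=0.5796; Δt_x=1.0353, Δt_y=3.8637
    x: enter (3,6) at t=0.5280
    y: enter (3,5) at t=0.5796
    x: enter (4,5) at t=1.5633
    x: enter (5,5) at t=2.5985 ← occupied
  → r_1 = 2.5985
beam 2: φ=90°, α=75°
  dir = (cos 75°, sin 75°) = (0.2588, 0.9659); from cell (2,6)
  next x-line at t=1.9705, next y-line at t=0.8800; Δt_x=3.8637, Δt_y=1.0353
    y: enter (2,7) at t=0.8800 ← occupied
  → r_2 = 0.8800
beam 3: φ=180°, α=165°
  dir = (cos 165°, sin 165°) = (-0.9659, 0.2588); from cell (2,6)
  next x-line at t=0.5073, next y-line at t=3.2841; Δt_x=1.0353, Δt_y=3.8637
    x: enter (1,6) at t=0.5073
    x: enter (0,6) at t=1.5426 ← occupied
  → r_3 = 1.5426
beam 4: φ=270°, α=255°
  dir = (cos 255°, sin 255°) = (-0.2588, -0.9659); from cell (2,6)
  next x-line at t=1.8932, next y-line at t=0.1553; Δt_x=3.8637, Δt_y=1.0353
    y: enter (2,5) at t=0.1553
    y: enter (2,4) at t=1.1906
    x: enter (1,4) at t=1.8932
    y: enter (1,3) at t=2.2258 ← occupied
  → r_4 = 2.2258

ranges = [2.5985, 0.8800, 1.5426, 2.2258]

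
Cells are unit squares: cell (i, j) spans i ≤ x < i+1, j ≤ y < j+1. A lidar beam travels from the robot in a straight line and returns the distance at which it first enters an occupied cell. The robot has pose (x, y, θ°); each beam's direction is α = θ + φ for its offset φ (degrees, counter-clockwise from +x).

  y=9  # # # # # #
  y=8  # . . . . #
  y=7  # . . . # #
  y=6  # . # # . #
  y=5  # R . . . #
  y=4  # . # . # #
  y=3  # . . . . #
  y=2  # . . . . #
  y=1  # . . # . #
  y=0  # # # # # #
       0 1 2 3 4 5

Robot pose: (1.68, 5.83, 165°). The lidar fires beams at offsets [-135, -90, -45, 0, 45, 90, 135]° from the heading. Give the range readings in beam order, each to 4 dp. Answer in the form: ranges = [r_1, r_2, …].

ranges = [0.3695, 3.2818, 1.3600, 0.7040, 0.7852, 2.6273, 0.9584]

beam 1: φ=-135°, α=30°
  cosα=0.8660 sinα=0.5000 | (1,5) | tMaxX 0.3695 tMaxY 0.3400 | tΔX 1.1547 tΔY 2.0000
    t=0.3400 [y] (1,6)
    t=0.3695 [x] (2,6) — stop
  → r_1 = 0.3695
beam 2: φ=-90°, α=75°
  cosα=0.2588 sinα=0.9659 | (1,5) | tMaxX 1.2364 tMaxY 0.1760 | tΔX 3.8637 tΔY 1.0353
    t=0.1760 [y] (1,6)
    t=1.2113 [y] (1,7)
    t=1.2364 [x] (2,7)
    t=2.2465 [y] (2,8)
    t=3.2818 [y] (2,9) — stop
  → r_2 = 3.2818
beam 3: φ=-45°, α=120°
  cosα=-0.5000 sinα=0.8660 | (1,5) | tMaxX 1.3600 tMaxY 0.1963 | tΔX 2.0000 tΔY 1.1547
    t=0.1963 [y] (1,6)
    t=1.3510 [y] (1,7)
    t=1.3600 [x] (0,7) — stop
  → r_3 = 1.3600
beam 4: φ=0°, α=165°
  cosα=-0.9659 sinα=0.2588 | (1,5) | tMaxX 0.7040 tMaxY 0.6568 | tΔX 1.0353 tΔY 3.8637
    t=0.6568 [y] (1,6)
    t=0.7040 [x] (0,6) — stop
  → r_4 = 0.7040
beam 5: φ=45°, α=210°
  cosα=-0.8660 sinα=-0.5000 | (1,5) | tMaxX 0.7852 tMaxY 1.6600 | tΔX 1.1547 tΔY 2.0000
    t=0.7852 [x] (0,5) — stop
  → r_5 = 0.7852
beam 6: φ=90°, α=255°
  cosα=-0.2588 sinα=-0.9659 | (1,5) | tMaxX 2.6273 tMaxY 0.8593 | tΔX 3.8637 tΔY 1.0353
    t=0.8593 [y] (1,4)
    t=1.8946 [y] (1,3)
    t=2.6273 [x] (0,3) — stop
  → r_6 = 2.6273
beam 7: φ=135°, α=300°
  cosα=0.5000 sinα=-0.8660 | (1,5) | tMaxX 0.6400 tMaxY 0.9584 | tΔX 2.0000 tΔY 1.1547
    t=0.6400 [x] (2,5)
    t=0.9584 [y] (2,4) — stop
  → r_7 = 0.9584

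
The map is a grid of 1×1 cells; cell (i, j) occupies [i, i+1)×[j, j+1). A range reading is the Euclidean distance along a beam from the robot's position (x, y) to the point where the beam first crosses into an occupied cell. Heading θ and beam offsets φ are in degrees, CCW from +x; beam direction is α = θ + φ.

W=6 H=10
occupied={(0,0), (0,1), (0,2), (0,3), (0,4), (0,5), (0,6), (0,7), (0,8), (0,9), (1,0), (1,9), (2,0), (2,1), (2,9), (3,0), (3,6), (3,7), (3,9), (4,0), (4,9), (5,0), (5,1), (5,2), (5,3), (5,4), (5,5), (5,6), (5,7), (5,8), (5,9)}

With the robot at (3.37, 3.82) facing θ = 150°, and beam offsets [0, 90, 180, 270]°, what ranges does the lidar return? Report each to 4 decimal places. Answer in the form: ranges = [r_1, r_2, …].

ranges = [2.7366, 2.1016, 1.8822, 3.2600]

beam 1: φ=0°, α=150°
  cosα=-0.8660 sinα=0.5000 | (3,3) | tMaxX 0.4272 tMaxY 0.3600 | tΔX 1.1547 tΔY 2.0000
    t=0.3600 [y] (3,4)
    t=0.4272 [x] (2,4)
    t=1.5819 [x] (1,4)
    t=2.3600 [y] (1,5)
    t=2.7366 [x] (0,5) — stop
  → r_1 = 2.7366
beam 2: φ=90°, α=240°
  cosα=-0.5000 sinα=-0.8660 | (3,3) | tMaxX 0.7400 tMaxY 0.9469 | tΔX 2.0000 tΔY 1.1547
    t=0.7400 [x] (2,3)
    t=0.9469 [y] (2,2)
    t=2.1016 [y] (2,1) — stop
  → r_2 = 2.1016
beam 3: φ=180°, α=330°
  cosα=0.8660 sinα=-0.5000 | (3,3) | tMaxX 0.7275 tMaxY 1.6400 | tΔX 1.1547 tΔY 2.0000
    t=0.7275 [x] (4,3)
    t=1.6400 [y] (4,2)
    t=1.8822 [x] (5,2) — stop
  → r_3 = 1.8822
beam 4: φ=270°, α=60°
  cosα=0.5000 sinα=0.8660 | (3,3) | tMaxX 1.2600 tMaxY 0.2078 | tΔX 2.0000 tΔY 1.1547
    t=0.2078 [y] (3,4)
    t=1.2600 [x] (4,4)
    t=1.3625 [y] (4,5)
    t=2.5172 [y] (4,6)
    t=3.2600 [x] (5,6) — stop
  → r_4 = 3.2600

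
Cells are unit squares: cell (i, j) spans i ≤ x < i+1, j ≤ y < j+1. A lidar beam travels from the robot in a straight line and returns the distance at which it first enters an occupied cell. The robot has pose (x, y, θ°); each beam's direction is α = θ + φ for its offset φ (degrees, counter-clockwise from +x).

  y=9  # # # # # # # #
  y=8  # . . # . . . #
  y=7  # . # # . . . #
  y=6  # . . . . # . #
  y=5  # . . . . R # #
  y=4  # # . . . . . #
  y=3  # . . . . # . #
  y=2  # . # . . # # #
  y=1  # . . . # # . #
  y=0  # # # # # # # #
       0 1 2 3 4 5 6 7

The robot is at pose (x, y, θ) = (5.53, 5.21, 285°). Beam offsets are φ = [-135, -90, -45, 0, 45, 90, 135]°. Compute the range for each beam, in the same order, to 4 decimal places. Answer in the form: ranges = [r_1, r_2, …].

ranges = [3.5800, 3.6545, 4.8613, 1.2527, 1.6974, 0.4866, 0.9122]

beam 1: φ=-135°, α=150°
  dir = (cos 150°, sin 150°) = (-0.8660, 0.5000); from cell (5,5)
  next x-line at t=0.6120, next y-line at t=1.5800; Δt_x=1.1547, Δt_y=2.0000
    x: enter (4,5) at t=0.6120
    y: enter (4,6) at t=1.5800
    x: enter (3,6) at t=1.7667
    x: enter (2,6) at t=2.9214
    y: enter (2,7) at t=3.5800 ← occupied
  → r_1 = 3.5800
beam 2: φ=-90°, α=195°
  dir = (cos 195°, sin 195°) = (-0.9659, -0.2588); from cell (5,5)
  next x-line at t=0.5487, next y-line at t=0.8114; Δt_x=1.0353, Δt_y=3.8637
    x: enter (4,5) at t=0.5487
    y: enter (4,4) at t=0.8114
    x: enter (3,4) at t=1.5840
    x: enter (2,4) at t=2.6192
    x: enter (1,4) at t=3.6545 ← occupied
  → r_2 = 3.6545
beam 3: φ=-45°, α=240°
  dir = (cos 240°, sin 240°) = (-0.5000, -0.8660); from cell (5,5)
  next x-line at t=1.0600, next y-line at t=0.2425; Δt_x=2.0000, Δt_y=1.1547
    y: enter (5,4) at t=0.2425
    x: enter (4,4) at t=1.0600
    y: enter (4,3) at t=1.3972
    y: enter (4,2) at t=2.5519
    x: enter (3,2) at t=3.0600
    y: enter (3,1) at t=3.7066
    y: enter (3,0) at t=4.8613 ← occupied
  → r_3 = 4.8613
beam 4: φ=0°, α=285°
  dir = (cos 285°, sin 285°) = (0.2588, -0.9659); from cell (5,5)
  next x-line at t=1.8159, next y-line at t=0.2174; Δt_x=3.8637, Δt_y=1.0353
    y: enter (5,4) at t=0.2174
    y: enter (5,3) at t=1.2527 ← occupied
  → r_4 = 1.2527
beam 5: φ=45°, α=330°
  dir = (cos 330°, sin 330°) = (0.8660, -0.5000); from cell (5,5)
  next x-line at t=0.5427, next y-line at t=0.4200; Δt_x=1.1547, Δt_y=2.0000
    y: enter (5,4) at t=0.4200
    x: enter (6,4) at t=0.5427
    x: enter (7,4) at t=1.6974 ← occupied
  → r_5 = 1.6974
beam 6: φ=90°, α=15°
  dir = (cos 15°, sin 15°) = (0.9659, 0.2588); from cell (5,5)
  next x-line at t=0.4866, next y-line at t=3.0523; Δt_x=1.0353, Δt_y=3.8637
    x: enter (6,5) at t=0.4866 ← occupied
  → r_6 = 0.4866
beam 7: φ=135°, α=60°
  dir = (cos 60°, sin 60°) = (0.5000, 0.8660); from cell (5,5)
  next x-line at t=0.9400, next y-line at t=0.9122; Δt_x=2.0000, Δt_y=1.1547
    y: enter (5,6) at t=0.9122 ← occupied
  → r_7 = 0.9122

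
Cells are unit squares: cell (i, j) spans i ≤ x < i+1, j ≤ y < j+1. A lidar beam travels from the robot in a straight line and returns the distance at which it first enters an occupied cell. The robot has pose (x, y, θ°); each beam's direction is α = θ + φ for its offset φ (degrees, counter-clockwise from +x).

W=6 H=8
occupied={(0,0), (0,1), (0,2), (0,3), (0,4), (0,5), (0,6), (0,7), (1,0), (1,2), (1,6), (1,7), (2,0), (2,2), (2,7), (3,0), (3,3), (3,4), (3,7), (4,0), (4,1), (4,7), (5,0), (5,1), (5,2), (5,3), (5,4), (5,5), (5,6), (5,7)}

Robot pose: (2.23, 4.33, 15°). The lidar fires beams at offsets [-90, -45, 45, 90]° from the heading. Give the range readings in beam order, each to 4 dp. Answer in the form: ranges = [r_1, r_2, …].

beam 1: φ=-90°, α=285°
  direction (0.2588, -0.9659); cell (2,4); t to first gridline: x 2.9751, y 0.3416 (then +3.8637 / +1.0353)
    (2,3) via y @ 0.3416
    (2,2) via y @ 1.3769  # hit
  → r_1 = 1.3769
beam 2: φ=-45°, α=330°
  direction (0.8660, -0.5000); cell (2,4); t to first gridline: x 0.8891, y 0.6600 (then +1.1547 / +2.0000)
    (2,3) via y @ 0.6600
    (3,3) via x @ 0.8891  # hit
  → r_2 = 0.8891
beam 3: φ=45°, α=60°
  direction (0.5000, 0.8660); cell (2,4); t to first gridline: x 1.5400, y 0.7736 (then +2.0000 / +1.1547)
    (2,5) via y @ 0.7736
    (3,5) via x @ 1.5400
    (3,6) via y @ 1.9283
    (3,7) via y @ 3.0831  # hit
  → r_3 = 3.0831
beam 4: φ=90°, α=105°
  direction (-0.2588, 0.9659); cell (2,4); t to first gridline: x 0.8887, y 0.6936 (then +3.8637 / +1.0353)
    (2,5) via y @ 0.6936
    (1,5) via x @ 0.8887
    (1,6) via y @ 1.7289  # hit
  → r_4 = 1.7289

ranges = [1.3769, 0.8891, 3.0831, 1.7289]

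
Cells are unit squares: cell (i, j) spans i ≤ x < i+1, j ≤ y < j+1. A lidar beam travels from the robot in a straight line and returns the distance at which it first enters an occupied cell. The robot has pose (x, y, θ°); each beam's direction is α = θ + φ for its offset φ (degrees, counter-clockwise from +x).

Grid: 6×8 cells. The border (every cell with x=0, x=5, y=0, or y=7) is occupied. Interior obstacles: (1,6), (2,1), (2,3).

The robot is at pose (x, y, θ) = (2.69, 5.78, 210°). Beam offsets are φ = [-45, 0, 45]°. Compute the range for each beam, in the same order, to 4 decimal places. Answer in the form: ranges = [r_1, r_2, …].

ranges = [0.8500, 1.9514, 1.8428]

beam 1: φ=-45°, α=165°
  cosα=-0.9659 sinα=0.2588 | (2,5) | tMaxX 0.7143 tMaxY 0.8500 | tΔX 1.0353 tΔY 3.8637
    t=0.7143 [x] (1,5)
    t=0.8500 [y] (1,6) — stop
  → r_1 = 0.8500
beam 2: φ=0°, α=210°
  cosα=-0.8660 sinα=-0.5000 | (2,5) | tMaxX 0.7967 tMaxY 1.5600 | tΔX 1.1547 tΔY 2.0000
    t=0.7967 [x] (1,5)
    t=1.5600 [y] (1,4)
    t=1.9514 [x] (0,4) — stop
  → r_2 = 1.9514
beam 3: φ=45°, α=255°
  cosα=-0.2588 sinα=-0.9659 | (2,5) | tMaxX 2.6660 tMaxY 0.8075 | tΔX 3.8637 tΔY 1.0353
    t=0.8075 [y] (2,4)
    t=1.8428 [y] (2,3) — stop
  → r_3 = 1.8428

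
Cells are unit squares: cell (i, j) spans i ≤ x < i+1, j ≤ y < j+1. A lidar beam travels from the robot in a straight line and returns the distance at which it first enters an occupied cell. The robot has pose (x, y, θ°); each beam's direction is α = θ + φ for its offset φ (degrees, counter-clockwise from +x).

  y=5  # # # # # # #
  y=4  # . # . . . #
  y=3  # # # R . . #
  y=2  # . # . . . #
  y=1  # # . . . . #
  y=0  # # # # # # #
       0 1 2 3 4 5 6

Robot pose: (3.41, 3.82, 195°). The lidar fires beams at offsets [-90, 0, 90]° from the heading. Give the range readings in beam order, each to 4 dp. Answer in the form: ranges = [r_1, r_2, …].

ranges = [1.2216, 0.4245, 2.9195]

beam 1: φ=-90°, α=105°
  d=(-0.2588,0.9659)  start (3,3)  tX=1.5841 tY=0.1863  stride 1/|dx|=3.8637 1/|dy|=1.0353
    cross y-line → (3,4), t=0.1863
    cross y-line → (3,5), t=1.2216 (wall)
  → r_1 = 1.2216
beam 2: φ=0°, α=195°
  d=(-0.9659,-0.2588)  start (3,3)  tX=0.4245 tY=3.1682  stride 1/|dx|=1.0353 1/|dy|=3.8637
    cross x-line → (2,3), t=0.4245 (wall)
  → r_2 = 0.4245
beam 3: φ=90°, α=285°
  d=(0.2588,-0.9659)  start (3,3)  tX=2.2796 tY=0.8489  stride 1/|dx|=3.8637 1/|dy|=1.0353
    cross y-line → (3,2), t=0.8489
    cross y-line → (3,1), t=1.8842
    cross x-line → (4,1), t=2.2796
    cross y-line → (4,0), t=2.9195 (wall)
  → r_3 = 2.9195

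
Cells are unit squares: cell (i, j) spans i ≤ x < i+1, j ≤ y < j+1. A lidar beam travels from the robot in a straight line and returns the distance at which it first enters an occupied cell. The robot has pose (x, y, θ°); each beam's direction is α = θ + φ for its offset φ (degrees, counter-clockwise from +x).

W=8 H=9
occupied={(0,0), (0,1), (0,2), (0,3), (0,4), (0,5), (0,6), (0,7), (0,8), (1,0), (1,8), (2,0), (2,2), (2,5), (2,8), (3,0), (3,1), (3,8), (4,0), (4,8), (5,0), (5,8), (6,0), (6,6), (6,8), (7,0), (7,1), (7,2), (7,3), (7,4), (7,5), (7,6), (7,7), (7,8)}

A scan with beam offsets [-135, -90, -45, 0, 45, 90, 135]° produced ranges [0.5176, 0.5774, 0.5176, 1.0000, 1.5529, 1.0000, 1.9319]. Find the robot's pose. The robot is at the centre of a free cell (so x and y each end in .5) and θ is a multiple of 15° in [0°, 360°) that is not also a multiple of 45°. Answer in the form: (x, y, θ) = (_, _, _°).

Candidates: 38 free-cell centres × 16 headings = 608 poses. Raycast each; keep the one whose scan matches to 4 dp.
  (5.5, 4.5, 165°): beam 1 = 1.7321 ≠ 0.5176 ✗
  (2.5, 7.5, 15°): beam 1 = 3.0000 ≠ 0.5176 ✗
  (5.5, 5.5, 195°): beam 1 = 1.0000 ≠ 0.5176 ✗
  (4.5, 3.5, 105°): beam 1 = 2.8868 ≠ 0.5176 ✗
  (2.5, 7.5, 195°): beam 1 = 0.5774 ≠ 0.5176 ✗
  …
  (1.5, 1.5, 330°): r_1=0.5176, r_2=0.5774, r_3=0.5176, r_4=1.0000, r_5=1.5529, r_6=1.0000, r_7=1.9319 — all match ✓
Only this pose fits every beam.

(x, y, θ) = (1.5, 1.5, 330°)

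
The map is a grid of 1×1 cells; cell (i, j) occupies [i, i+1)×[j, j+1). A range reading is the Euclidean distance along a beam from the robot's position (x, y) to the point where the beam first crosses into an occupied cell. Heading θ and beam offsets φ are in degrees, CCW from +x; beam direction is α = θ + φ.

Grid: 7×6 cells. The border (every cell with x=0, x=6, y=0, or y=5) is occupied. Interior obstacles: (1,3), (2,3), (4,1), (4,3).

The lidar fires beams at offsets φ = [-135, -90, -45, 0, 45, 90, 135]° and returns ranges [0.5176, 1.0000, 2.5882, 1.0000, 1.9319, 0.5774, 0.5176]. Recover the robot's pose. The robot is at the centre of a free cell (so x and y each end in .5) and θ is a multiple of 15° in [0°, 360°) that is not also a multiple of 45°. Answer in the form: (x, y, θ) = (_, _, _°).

The pose lattice has 16·16 = 256 candidates. Test each by forward raycasting.
  (3.5, 1.5, 105°): beam 1 = 0.5774 ≠ 0.5176 ✗
  (1.5, 1.5, 60°): beam 3 = 4.6587 ≠ 2.5882 ✗
  (3.5, 4.5, 105°): beam 1 = 1.0000 ≠ 0.5176 ✗
  (3.5, 4.5, 285°): beam 1 = 1.0000 ≠ 0.5176 ✗
  …
  (5.5, 4.5, 240°): r_1=0.5176, r_2=1.0000, r_3=2.5882, r_4=1.0000, r_5=1.9319, r_6=0.5774, r_7=0.5176 — all match ✓
Only this pose fits every beam.

(x, y, θ) = (5.5, 4.5, 240°)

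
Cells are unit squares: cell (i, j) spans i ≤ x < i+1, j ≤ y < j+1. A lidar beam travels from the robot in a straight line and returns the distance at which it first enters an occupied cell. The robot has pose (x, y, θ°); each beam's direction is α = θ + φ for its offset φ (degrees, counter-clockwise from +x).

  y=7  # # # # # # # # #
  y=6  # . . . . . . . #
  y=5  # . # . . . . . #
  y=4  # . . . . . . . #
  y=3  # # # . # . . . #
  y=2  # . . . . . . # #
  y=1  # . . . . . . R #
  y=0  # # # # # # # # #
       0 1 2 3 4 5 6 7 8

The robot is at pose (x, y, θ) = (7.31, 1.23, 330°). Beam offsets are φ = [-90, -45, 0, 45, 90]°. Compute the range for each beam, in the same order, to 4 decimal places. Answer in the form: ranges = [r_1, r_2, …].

beam 1: φ=-90°, α=240°
  dir = (cos 240°, sin 240°) = (-0.5000, -0.8660); from cell (7,1)
  next x-line at t=0.6200, next y-line at t=0.2656; Δt_x=2.0000, Δt_y=1.1547
    y: enter (7,0) at t=0.2656 ← occupied
  → r_1 = 0.2656
beam 2: φ=-45°, α=285°
  dir = (cos 285°, sin 285°) = (0.2588, -0.9659); from cell (7,1)
  next x-line at t=2.6660, next y-line at t=0.2381; Δt_x=3.8637, Δt_y=1.0353
    y: enter (7,0) at t=0.2381 ← occupied
  → r_2 = 0.2381
beam 3: φ=0°, α=330°
  dir = (cos 330°, sin 330°) = (0.8660, -0.5000); from cell (7,1)
  next x-line at t=0.7967, next y-line at t=0.4600; Δt_x=1.1547, Δt_y=2.0000
    y: enter (7,0) at t=0.4600 ← occupied
  → r_3 = 0.4600
beam 4: φ=45°, α=15°
  dir = (cos 15°, sin 15°) = (0.9659, 0.2588); from cell (7,1)
  next x-line at t=0.7143, next y-line at t=2.9751; Δt_x=1.0353, Δt_y=3.8637
    x: enter (8,1) at t=0.7143 ← occupied
  → r_4 = 0.7143
beam 5: φ=90°, α=60°
  dir = (cos 60°, sin 60°) = (0.5000, 0.8660); from cell (7,1)
  next x-line at t=1.3800, next y-line at t=0.8891; Δt_x=2.0000, Δt_y=1.1547
    y: enter (7,2) at t=0.8891 ← occupied
  → r_5 = 0.8891

ranges = [0.2656, 0.2381, 0.4600, 0.7143, 0.8891]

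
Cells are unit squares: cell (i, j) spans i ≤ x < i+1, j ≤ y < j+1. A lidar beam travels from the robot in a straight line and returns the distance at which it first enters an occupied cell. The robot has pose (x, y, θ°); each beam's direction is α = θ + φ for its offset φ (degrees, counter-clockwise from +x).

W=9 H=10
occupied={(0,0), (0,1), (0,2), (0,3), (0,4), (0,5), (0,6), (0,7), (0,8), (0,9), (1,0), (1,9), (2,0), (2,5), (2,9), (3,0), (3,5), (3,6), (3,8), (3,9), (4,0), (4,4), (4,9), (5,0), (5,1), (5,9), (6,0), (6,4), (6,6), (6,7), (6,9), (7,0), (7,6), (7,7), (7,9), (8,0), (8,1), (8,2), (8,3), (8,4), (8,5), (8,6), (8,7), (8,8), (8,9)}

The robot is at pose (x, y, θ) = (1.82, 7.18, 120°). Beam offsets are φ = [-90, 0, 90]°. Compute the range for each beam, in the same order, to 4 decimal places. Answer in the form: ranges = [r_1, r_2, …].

ranges = [1.6400, 1.6400, 0.9469]

beam 1: φ=-90°, α=30°
  cosα=0.8660 sinα=0.5000 | (1,7) | tMaxX 0.2078 tMaxY 1.6400 | tΔX 1.1547 tΔY 2.0000
    t=0.2078 [x] (2,7)
    t=1.3625 [x] (3,7)
    t=1.6400 [y] (3,8) — stop
  → r_1 = 1.6400
beam 2: φ=0°, α=120°
  cosα=-0.5000 sinα=0.8660 | (1,7) | tMaxX 1.6400 tMaxY 0.9469 | tΔX 2.0000 tΔY 1.1547
    t=0.9469 [y] (1,8)
    t=1.6400 [x] (0,8) — stop
  → r_2 = 1.6400
beam 3: φ=90°, α=210°
  cosα=-0.8660 sinα=-0.5000 | (1,7) | tMaxX 0.9469 tMaxY 0.3600 | tΔX 1.1547 tΔY 2.0000
    t=0.3600 [y] (1,6)
    t=0.9469 [x] (0,6) — stop
  → r_3 = 0.9469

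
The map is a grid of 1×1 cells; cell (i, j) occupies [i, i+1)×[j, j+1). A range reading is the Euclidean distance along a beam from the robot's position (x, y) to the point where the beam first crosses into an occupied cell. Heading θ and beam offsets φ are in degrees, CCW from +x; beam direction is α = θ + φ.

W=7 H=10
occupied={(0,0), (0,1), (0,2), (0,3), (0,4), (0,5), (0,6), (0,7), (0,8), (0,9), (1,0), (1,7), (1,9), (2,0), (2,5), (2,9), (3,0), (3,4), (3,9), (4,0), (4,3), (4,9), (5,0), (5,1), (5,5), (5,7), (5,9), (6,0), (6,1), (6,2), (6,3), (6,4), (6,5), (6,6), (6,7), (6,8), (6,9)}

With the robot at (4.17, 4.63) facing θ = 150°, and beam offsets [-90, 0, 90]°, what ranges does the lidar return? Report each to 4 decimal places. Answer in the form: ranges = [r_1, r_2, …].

beam 1: φ=-90°, α=60°
  cosα=0.5000 sinα=0.8660 | (4,4) | tMaxX 1.6600 tMaxY 0.4272 | tΔX 2.0000 tΔY 1.1547
    t=0.4272 [y] (4,5)
    t=1.5819 [y] (4,6)
    t=1.6600 [x] (5,6)
    t=2.7366 [y] (5,7) — stop
  → r_1 = 2.7366
beam 2: φ=0°, α=150°
  cosα=-0.8660 sinα=0.5000 | (4,4) | tMaxX 0.1963 tMaxY 0.7400 | tΔX 1.1547 tΔY 2.0000
    t=0.1963 [x] (3,4) — stop
  → r_2 = 0.1963
beam 3: φ=90°, α=240°
  cosα=-0.5000 sinα=-0.8660 | (4,4) | tMaxX 0.3400 tMaxY 0.7275 | tΔX 2.0000 tΔY 1.1547
    t=0.3400 [x] (3,4) — stop
  → r_3 = 0.3400

ranges = [2.7366, 0.1963, 0.3400]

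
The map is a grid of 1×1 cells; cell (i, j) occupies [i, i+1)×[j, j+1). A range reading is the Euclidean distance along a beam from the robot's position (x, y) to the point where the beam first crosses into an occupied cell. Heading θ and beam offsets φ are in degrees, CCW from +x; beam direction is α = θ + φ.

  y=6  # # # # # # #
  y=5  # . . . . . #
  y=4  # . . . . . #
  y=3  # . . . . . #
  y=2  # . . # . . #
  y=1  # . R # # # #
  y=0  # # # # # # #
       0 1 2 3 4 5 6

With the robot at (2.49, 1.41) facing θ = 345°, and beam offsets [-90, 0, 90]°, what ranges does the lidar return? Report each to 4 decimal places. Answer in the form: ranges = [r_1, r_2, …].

beam 1: φ=-90°, α=255°
  cosα=-0.2588 sinα=-0.9659 | (2,1) | tMaxX 1.8932 tMaxY 0.4245 | tΔX 3.8637 tΔY 1.0353
    t=0.4245 [y] (2,0) — stop
  → r_1 = 0.4245
beam 2: φ=0°, α=345°
  cosα=0.9659 sinα=-0.2588 | (2,1) | tMaxX 0.5280 tMaxY 1.5841 | tΔX 1.0353 tΔY 3.8637
    t=0.5280 [x] (3,1) — stop
  → r_2 = 0.5280
beam 3: φ=90°, α=75°
  cosα=0.2588 sinα=0.9659 | (2,1) | tMaxX 1.9705 tMaxY 0.6108 | tΔX 3.8637 tΔY 1.0353
    t=0.6108 [y] (2,2)
    t=1.6461 [y] (2,3)
    t=1.9705 [x] (3,3)
    t=2.6814 [y] (3,4)
    t=3.7166 [y] (3,5)
    t=4.7519 [y] (3,6) — stop
  → r_3 = 4.7519

ranges = [0.4245, 0.5280, 4.7519]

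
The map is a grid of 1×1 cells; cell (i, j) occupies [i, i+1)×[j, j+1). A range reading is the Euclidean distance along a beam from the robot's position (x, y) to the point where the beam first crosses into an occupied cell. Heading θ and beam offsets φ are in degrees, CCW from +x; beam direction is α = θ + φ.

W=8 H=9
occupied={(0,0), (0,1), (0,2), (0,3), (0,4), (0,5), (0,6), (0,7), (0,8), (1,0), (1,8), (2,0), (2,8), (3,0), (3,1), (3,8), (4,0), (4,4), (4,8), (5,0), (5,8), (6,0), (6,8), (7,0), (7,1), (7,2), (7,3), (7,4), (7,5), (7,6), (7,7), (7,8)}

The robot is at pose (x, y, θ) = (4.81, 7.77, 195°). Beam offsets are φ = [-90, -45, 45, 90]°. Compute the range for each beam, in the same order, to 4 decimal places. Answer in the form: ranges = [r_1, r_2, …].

beam 1: φ=-90°, α=105°
  dir = (cos 105°, sin 105°) = (-0.2588, 0.9659); from cell (4,7)
  next x-line at t=3.1296, next y-line at t=0.2381; Δt_x=3.8637, Δt_y=1.0353
    y: enter (4,8) at t=0.2381 ← occupied
  → r_1 = 0.2381
beam 2: φ=-45°, α=150°
  dir = (cos 150°, sin 150°) = (-0.8660, 0.5000); from cell (4,7)
  next x-line at t=0.9353, next y-line at t=0.4600; Δt_x=1.1547, Δt_y=2.0000
    y: enter (4,8) at t=0.4600 ← occupied
  → r_2 = 0.4600
beam 3: φ=45°, α=240°
  dir = (cos 240°, sin 240°) = (-0.5000, -0.8660); from cell (4,7)
  next x-line at t=1.6200, next y-line at t=0.8891; Δt_x=2.0000, Δt_y=1.1547
    y: enter (4,6) at t=0.8891
    x: enter (3,6) at t=1.6200
    y: enter (3,5) at t=2.0438
    y: enter (3,4) at t=3.1985
    x: enter (2,4) at t=3.6200
    y: enter (2,3) at t=4.3532
    y: enter (2,2) at t=5.5079
    x: enter (1,2) at t=5.6200
    y: enter (1,1) at t=6.6626
    x: enter (0,1) at t=7.6200 ← occupied
  → r_3 = 7.6200
beam 4: φ=90°, α=285°
  dir = (cos 285°, sin 285°) = (0.2588, -0.9659); from cell (4,7)
  next x-line at t=0.7341, next y-line at t=0.7972; Δt_x=3.8637, Δt_y=1.0353
    x: enter (5,7) at t=0.7341
    y: enter (5,6) at t=0.7972
    y: enter (5,5) at t=1.8324
    y: enter (5,4) at t=2.8677
    y: enter (5,3) at t=3.9030
    x: enter (6,3) at t=4.5978
    y: enter (6,2) at t=4.9383
    y: enter (6,1) at t=5.9735
    y: enter (6,0) at t=7.0088 ← occupied
  → r_4 = 7.0088

ranges = [0.2381, 0.4600, 7.6200, 7.0088]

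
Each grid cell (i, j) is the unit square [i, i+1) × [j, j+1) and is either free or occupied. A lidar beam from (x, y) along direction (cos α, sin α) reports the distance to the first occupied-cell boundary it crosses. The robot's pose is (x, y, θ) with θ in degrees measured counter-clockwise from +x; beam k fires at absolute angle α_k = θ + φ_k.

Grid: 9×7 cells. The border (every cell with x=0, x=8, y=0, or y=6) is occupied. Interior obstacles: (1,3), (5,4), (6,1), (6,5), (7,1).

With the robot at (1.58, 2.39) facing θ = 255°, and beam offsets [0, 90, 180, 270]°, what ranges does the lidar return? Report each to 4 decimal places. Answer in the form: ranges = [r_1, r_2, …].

beam 1: φ=0°, α=255°
  direction (-0.2588, -0.9659); cell (1,2); t to first gridline: x 2.2409, y 0.4038 (then +3.8637 / +1.0353)
    (1,1) via y @ 0.4038
    (1,0) via y @ 1.4390  # hit
  → r_1 = 1.4390
beam 2: φ=90°, α=345°
  direction (0.9659, -0.2588); cell (1,2); t to first gridline: x 0.4348, y 1.5068 (then +1.0353 / +3.8637)
    (2,2) via x @ 0.4348
    (3,2) via x @ 1.4701
    (3,1) via y @ 1.5068
    (4,1) via x @ 2.5054
    (5,1) via x @ 3.5406
    (6,1) via x @ 4.5759  # hit
  → r_2 = 4.5759
beam 3: φ=180°, α=75°
  direction (0.2588, 0.9659); cell (1,2); t to first gridline: x 1.6228, y 0.6315 (then +3.8637 / +1.0353)
    (1,3) via y @ 0.6315  # hit
  → r_3 = 0.6315
beam 4: φ=270°, α=165°
  direction (-0.9659, 0.2588); cell (1,2); t to first gridline: x 0.6005, y 2.3569 (then +1.0353 / +3.8637)
    (0,2) via x @ 0.6005  # hit
  → r_4 = 0.6005

ranges = [1.4390, 4.5759, 0.6315, 0.6005]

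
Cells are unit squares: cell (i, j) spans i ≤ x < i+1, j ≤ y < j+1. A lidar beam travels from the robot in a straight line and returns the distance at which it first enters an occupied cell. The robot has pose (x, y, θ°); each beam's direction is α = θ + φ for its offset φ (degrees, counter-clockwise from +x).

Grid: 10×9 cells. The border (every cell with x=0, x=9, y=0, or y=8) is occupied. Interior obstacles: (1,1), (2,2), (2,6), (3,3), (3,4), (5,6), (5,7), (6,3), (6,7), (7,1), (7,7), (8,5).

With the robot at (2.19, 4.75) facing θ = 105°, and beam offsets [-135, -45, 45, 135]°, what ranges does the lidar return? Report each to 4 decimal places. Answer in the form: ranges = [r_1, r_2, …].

ranges = [0.9353, 1.4434, 1.3741, 2.3800]

beam 1: φ=-135°, α=330°
  direction (0.8660, -0.5000); cell (2,4); t to first gridline: x 0.9353, y 1.5000 (then +1.1547 / +2.0000)
    (3,4) via x @ 0.9353  # hit
  → r_1 = 0.9353
beam 2: φ=-45°, α=60°
  direction (0.5000, 0.8660); cell (2,4); t to first gridline: x 1.6200, y 0.2887 (then +2.0000 / +1.1547)
    (2,5) via y @ 0.2887
    (2,6) via y @ 1.4434  # hit
  → r_2 = 1.4434
beam 3: φ=45°, α=150°
  direction (-0.8660, 0.5000); cell (2,4); t to first gridline: x 0.2194, y 0.5000 (then +1.1547 / +2.0000)
    (1,4) via x @ 0.2194
    (1,5) via y @ 0.5000
    (0,5) via x @ 1.3741  # hit
  → r_3 = 1.3741
beam 4: φ=135°, α=240°
  direction (-0.5000, -0.8660); cell (2,4); t to first gridline: x 0.3800, y 0.8660 (then +2.0000 / +1.1547)
    (1,4) via x @ 0.3800
    (1,3) via y @ 0.8660
    (1,2) via y @ 2.0207
    (0,2) via x @ 2.3800  # hit
  → r_4 = 2.3800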